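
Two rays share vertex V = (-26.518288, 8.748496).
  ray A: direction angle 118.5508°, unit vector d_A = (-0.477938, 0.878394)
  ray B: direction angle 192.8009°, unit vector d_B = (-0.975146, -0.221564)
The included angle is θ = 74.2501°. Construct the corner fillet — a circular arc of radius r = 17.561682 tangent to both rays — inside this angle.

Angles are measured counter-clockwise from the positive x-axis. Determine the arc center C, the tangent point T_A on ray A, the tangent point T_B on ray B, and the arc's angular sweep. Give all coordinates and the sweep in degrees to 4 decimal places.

bisector direction at 155.6758° = (-0.911230,0.411898)
center distance |VC| = r/sin(θ/2) = 17.561682/sin(37.1251°) = 29.096991
C = V + |VC|·bis = (-53.0323,20.7335)
T_A = V + ((C−V)·d_A)·d_A = V + 23.1996·d_A = (-37.6063,29.1269)
T_B = V + ((C−V)·d_B)·d_B = V + 23.1996·d_B = (-49.1413,3.6083)
sweep = 180° − θ = 105.7499°

center=(-53.0323,20.7335) T_A=(-37.6063,29.1269) T_B=(-49.1413,3.6083) sweep=105.7499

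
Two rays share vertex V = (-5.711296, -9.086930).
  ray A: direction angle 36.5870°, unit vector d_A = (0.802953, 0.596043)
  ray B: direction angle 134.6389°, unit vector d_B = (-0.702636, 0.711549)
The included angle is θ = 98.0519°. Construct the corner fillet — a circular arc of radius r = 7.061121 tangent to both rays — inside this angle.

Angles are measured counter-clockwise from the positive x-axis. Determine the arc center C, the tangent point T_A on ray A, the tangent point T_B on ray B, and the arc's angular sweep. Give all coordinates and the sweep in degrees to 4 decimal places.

bisector direction at 85.6129° = (0.076494,0.997070)
center distance |VC| = r/sin(θ/2) = 7.061121/sin(49.0260°) = 9.352396
C = V + |VC|·bis = (-4.9959,0.2381)
T_A = V + ((C−V)·d_A)·d_A = V + 6.1325·d_A = (-0.7872,-5.4317)
T_B = V + ((C−V)·d_B)·d_B = V + 6.1325·d_B = (-10.0202,-4.7233)
sweep = 180° − θ = 81.9481°

center=(-4.9959,0.2381) T_A=(-0.7872,-5.4317) T_B=(-10.0202,-4.7233) sweep=81.9481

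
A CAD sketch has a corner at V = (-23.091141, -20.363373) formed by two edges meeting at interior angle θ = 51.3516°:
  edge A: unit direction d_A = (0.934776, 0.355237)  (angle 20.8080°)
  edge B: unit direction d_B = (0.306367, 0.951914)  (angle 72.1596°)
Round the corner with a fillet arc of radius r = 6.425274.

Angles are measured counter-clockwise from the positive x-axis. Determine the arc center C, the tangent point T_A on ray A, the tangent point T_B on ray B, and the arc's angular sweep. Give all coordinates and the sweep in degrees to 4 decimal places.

bisector direction at 46.4838° = (0.688560,0.725180)
center distance |VC| = r/sin(θ/2) = 6.425274/sin(25.6758°) = 14.829433
C = V + |VC|·bis = (-12.8802,-9.6094)
T_A = V + ((C−V)·d_A)·d_A = V + 13.3652·d_A = (-10.5977,-15.6156)
T_B = V + ((C−V)·d_B)·d_B = V + 13.3652·d_B = (-18.9965,-7.6409)
sweep = 180° − θ = 128.6484°

center=(-12.8802,-9.6094) T_A=(-10.5977,-15.6156) T_B=(-18.9965,-7.6409) sweep=128.6484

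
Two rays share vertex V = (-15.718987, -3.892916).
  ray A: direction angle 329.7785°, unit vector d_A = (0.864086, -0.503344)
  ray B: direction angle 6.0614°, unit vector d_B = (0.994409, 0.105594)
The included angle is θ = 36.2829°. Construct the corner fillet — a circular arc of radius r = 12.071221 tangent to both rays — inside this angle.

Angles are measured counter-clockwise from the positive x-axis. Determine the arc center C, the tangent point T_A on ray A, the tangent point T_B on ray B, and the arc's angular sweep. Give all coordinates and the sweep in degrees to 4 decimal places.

center=(22.1914,-12.0064) T_A=(16.1154,-22.4370) T_B=(20.9167,-0.0027) sweep=143.7171

bisector direction at 347.9199° = (0.977856,-0.209278)
center distance |VC| = r/sin(θ/2) = 12.071221/sin(18.1414°) = 38.768841
C = V + |VC|·bis = (22.1914,-12.0064)
T_A = V + ((C−V)·d_A)·d_A = V + 36.8417·d_A = (16.1154,-22.4370)
T_B = V + ((C−V)·d_B)·d_B = V + 36.8417·d_B = (20.9167,-0.0027)
sweep = 180° − θ = 143.7171°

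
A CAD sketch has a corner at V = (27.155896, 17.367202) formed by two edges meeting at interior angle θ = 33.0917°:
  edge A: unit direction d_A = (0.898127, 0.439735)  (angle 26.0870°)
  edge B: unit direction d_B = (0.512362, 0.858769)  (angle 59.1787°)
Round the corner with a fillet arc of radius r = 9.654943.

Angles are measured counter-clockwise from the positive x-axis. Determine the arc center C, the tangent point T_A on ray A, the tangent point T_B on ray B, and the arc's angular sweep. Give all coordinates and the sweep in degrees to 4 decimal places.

center=(52.0985,40.3295) T_A=(56.3442,31.6582) T_B=(43.8072,45.2764) sweep=146.9083

bisector direction at 42.6329° = (0.735709,0.677298)
center distance |VC| = r/sin(θ/2) = 9.654943/sin(16.5459°) = 33.902862
C = V + |VC|·bis = (52.0985,40.3295)
T_A = V + ((C−V)·d_A)·d_A = V + 32.4990·d_A = (56.3442,31.6582)
T_B = V + ((C−V)·d_B)·d_B = V + 32.4990·d_B = (43.8072,45.2764)
sweep = 180° − θ = 146.9083°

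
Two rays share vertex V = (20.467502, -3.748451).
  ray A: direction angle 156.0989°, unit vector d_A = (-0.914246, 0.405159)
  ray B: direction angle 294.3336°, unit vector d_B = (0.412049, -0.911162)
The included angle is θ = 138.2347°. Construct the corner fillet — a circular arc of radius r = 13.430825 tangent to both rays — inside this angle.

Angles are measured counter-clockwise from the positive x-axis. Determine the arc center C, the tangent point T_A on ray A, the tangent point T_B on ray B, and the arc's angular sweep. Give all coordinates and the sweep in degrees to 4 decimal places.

center=(10.3412,-13.9515) T_A=(15.7828,-1.6724) T_B=(22.5789,-8.4173) sweep=41.7653

bisector direction at 225.2163° = (-0.704433,-0.709771)
center distance |VC| = r/sin(θ/2) = 13.430825/sin(69.1174°) = 14.375089
C = V + |VC|·bis = (10.3412,-13.9515)
T_A = V + ((C−V)·d_A)·d_A = V + 5.1241·d_A = (15.7828,-1.6724)
T_B = V + ((C−V)·d_B)·d_B = V + 5.1241·d_B = (22.5789,-8.4173)
sweep = 180° − θ = 41.7653°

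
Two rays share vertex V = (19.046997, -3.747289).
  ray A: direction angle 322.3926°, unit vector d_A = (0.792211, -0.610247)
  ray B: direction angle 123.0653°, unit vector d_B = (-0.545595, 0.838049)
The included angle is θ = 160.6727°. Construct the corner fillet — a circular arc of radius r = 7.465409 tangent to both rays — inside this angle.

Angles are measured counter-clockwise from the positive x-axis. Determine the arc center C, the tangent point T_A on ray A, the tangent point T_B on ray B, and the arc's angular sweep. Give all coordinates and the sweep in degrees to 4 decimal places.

bisector direction at 42.7289° = (0.734572,0.678531)
center distance |VC| = r/sin(θ/2) = 7.465409/sin(80.3363°) = 7.572867
C = V + |VC|·bis = (24.6098,1.3911)
T_A = V + ((C−V)·d_A)·d_A = V + 1.2712·d_A = (20.0541,-4.5230)
T_B = V + ((C−V)·d_B)·d_B = V + 1.2712·d_B = (18.3534,-2.6820)
sweep = 180° − θ = 19.3273°

center=(24.6098,1.3911) T_A=(20.0541,-4.5230) T_B=(18.3534,-2.6820) sweep=19.3273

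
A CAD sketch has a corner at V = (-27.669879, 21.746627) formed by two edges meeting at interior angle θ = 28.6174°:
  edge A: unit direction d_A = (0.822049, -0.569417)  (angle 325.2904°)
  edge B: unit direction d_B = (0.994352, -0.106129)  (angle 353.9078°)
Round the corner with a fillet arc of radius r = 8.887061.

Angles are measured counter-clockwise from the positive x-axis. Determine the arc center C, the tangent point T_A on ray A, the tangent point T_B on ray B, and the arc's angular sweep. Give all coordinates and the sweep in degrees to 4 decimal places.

bisector direction at 339.5991° = (0.937277,-0.348587)
center distance |VC| = r/sin(θ/2) = 8.887061/sin(14.3087°) = 35.958727
C = V + |VC|·bis = (6.0334,9.2119)
T_A = V + ((C−V)·d_A)·d_A = V + 34.8432·d_A = (0.9729,1.9063)
T_B = V + ((C−V)·d_B)·d_B = V + 34.8432·d_B = (6.9766,18.0488)
sweep = 180° − θ = 151.3826°

center=(6.0334,9.2119) T_A=(0.9729,1.9063) T_B=(6.9766,18.0488) sweep=151.3826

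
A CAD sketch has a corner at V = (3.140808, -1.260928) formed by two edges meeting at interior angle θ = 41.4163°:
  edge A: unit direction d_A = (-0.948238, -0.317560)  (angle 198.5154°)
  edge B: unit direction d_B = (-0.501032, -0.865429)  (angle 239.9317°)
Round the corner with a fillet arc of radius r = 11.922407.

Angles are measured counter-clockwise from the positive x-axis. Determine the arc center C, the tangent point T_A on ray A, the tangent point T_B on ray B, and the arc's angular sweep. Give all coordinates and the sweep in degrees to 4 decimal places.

center=(-22.9788,-22.5815) T_A=(-26.7649,-11.2762) T_B=(-12.6608,-28.5550) sweep=138.5837

bisector direction at 219.2235° = (-0.774685,-0.632348)
center distance |VC| = r/sin(θ/2) = 11.922407/sin(20.7081°) = 33.716461
C = V + |VC|·bis = (-22.9788,-22.5815)
T_A = V + ((C−V)·d_A)·d_A = V + 31.5382·d_A = (-26.7649,-11.2762)
T_B = V + ((C−V)·d_B)·d_B = V + 31.5382·d_B = (-12.6608,-28.5550)
sweep = 180° − θ = 138.5837°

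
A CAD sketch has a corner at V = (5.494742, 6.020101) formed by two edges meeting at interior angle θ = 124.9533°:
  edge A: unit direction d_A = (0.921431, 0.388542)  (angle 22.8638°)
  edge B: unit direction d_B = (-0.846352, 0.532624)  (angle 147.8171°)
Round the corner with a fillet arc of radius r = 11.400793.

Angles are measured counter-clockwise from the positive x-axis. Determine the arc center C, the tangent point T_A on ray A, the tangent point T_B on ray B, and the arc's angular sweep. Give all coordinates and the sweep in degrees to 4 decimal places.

center=(6.5391,18.8334) T_A=(10.9688,8.3283) T_B=(0.4667,9.1843) sweep=55.0467

bisector direction at 85.3405° = (0.081235,0.996695)
center distance |VC| = r/sin(θ/2) = 11.400793/sin(62.4766°) = 12.855777
C = V + |VC|·bis = (6.5391,18.8334)
T_A = V + ((C−V)·d_A)·d_A = V + 5.9408·d_A = (10.9688,8.3283)
T_B = V + ((C−V)·d_B)·d_B = V + 5.9408·d_B = (0.4667,9.1843)
sweep = 180° − θ = 55.0467°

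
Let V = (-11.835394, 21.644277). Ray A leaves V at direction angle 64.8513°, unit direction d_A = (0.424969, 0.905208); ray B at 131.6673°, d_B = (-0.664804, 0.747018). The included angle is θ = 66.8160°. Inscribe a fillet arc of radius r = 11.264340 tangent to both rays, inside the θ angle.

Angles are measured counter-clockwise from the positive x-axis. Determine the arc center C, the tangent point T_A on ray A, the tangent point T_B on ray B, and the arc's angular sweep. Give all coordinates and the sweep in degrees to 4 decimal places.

center=(-14.7743,41.8905) T_A=(-4.5777,37.1035) T_B=(-23.1890,34.4019) sweep=113.1840

bisector direction at 98.2593° = (-0.143653,0.989628)
center distance |VC| = r/sin(θ/2) = 11.264340/sin(33.4080°) = 20.458400
C = V + |VC|·bis = (-14.7743,41.8905)
T_A = V + ((C−V)·d_A)·d_A = V + 17.0781·d_A = (-4.5777,37.1035)
T_B = V + ((C−V)·d_B)·d_B = V + 17.0781·d_B = (-23.1890,34.4019)
sweep = 180° − θ = 113.1840°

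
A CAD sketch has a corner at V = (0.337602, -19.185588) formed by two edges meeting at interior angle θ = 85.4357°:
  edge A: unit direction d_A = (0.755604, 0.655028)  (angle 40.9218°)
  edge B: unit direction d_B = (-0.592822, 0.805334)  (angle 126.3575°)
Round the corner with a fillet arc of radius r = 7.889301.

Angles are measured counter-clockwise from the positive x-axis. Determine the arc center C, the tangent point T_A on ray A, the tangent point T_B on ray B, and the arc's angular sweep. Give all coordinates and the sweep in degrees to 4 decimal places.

bisector direction at 83.6397° = (0.110781,0.993845)
center distance |VC| = r/sin(θ/2) = 7.889301/sin(42.7178°) = 11.629472
C = V + |VC|·bis = (1.6259,-7.6277)
T_A = V + ((C−V)·d_A)·d_A = V + 8.5442·d_A = (6.7936,-13.5889)
T_B = V + ((C−V)·d_B)·d_B = V + 8.5442·d_B = (-4.7276,-12.3046)
sweep = 180° − θ = 94.5643°

center=(1.6259,-7.6277) T_A=(6.7936,-13.5889) T_B=(-4.7276,-12.3046) sweep=94.5643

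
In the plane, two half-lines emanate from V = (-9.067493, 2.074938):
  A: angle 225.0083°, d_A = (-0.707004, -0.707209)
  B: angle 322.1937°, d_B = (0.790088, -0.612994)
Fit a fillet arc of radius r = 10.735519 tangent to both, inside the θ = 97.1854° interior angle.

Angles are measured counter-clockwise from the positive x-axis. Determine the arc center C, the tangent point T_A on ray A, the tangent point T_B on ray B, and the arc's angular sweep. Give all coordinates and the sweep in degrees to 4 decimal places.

center=(-8.1685,-12.2103) T_A=(-15.7607,-4.6203) T_B=(-1.5877,-3.7283) sweep=82.8146

bisector direction at 273.6010° = (0.062808,-0.998026)
center distance |VC| = r/sin(θ/2) = 10.735519/sin(48.5927°) = 14.313514
C = V + |VC|·bis = (-8.1685,-12.2103)
T_A = V + ((C−V)·d_A)·d_A = V + 9.4671·d_A = (-15.7607,-4.6203)
T_B = V + ((C−V)·d_B)·d_B = V + 9.4671·d_B = (-1.5877,-3.7283)
sweep = 180° − θ = 82.8146°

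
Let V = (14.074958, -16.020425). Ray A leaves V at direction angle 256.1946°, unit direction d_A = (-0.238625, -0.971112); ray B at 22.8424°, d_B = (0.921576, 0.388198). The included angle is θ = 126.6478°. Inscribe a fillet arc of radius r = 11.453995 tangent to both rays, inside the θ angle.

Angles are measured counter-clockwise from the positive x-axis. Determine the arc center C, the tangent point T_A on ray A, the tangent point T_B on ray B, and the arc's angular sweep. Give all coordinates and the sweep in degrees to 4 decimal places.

bisector direction at 319.5185° = (0.760616,-0.649202)
center distance |VC| = r/sin(θ/2) = 11.453995/sin(63.3239°) = 12.818402
C = V + |VC|·bis = (23.8248,-24.3422)
T_A = V + ((C−V)·d_A)·d_A = V + 5.7548·d_A = (12.7017,-21.6090)
T_B = V + ((C−V)·d_B)·d_B = V + 5.7548·d_B = (19.3784,-13.7864)
sweep = 180° − θ = 53.3522°

center=(23.8248,-24.3422) T_A=(12.7017,-21.6090) T_B=(19.3784,-13.7864) sweep=53.3522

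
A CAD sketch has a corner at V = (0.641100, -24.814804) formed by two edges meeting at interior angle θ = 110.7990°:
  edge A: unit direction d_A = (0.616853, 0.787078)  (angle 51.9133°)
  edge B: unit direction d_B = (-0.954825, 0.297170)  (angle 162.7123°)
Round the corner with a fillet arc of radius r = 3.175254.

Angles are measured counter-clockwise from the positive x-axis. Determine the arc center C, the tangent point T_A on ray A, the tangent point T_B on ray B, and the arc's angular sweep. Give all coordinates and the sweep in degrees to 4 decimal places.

bisector direction at 107.3128° = (-0.297588,0.954694)
center distance |VC| = r/sin(θ/2) = 3.175254/sin(55.3995°) = 3.857530
C = V + |VC|·bis = (-0.5069,-21.1320)
T_A = V + ((C−V)·d_A)·d_A = V + 2.1905·d_A = (1.9923,-23.0907)
T_B = V + ((C−V)·d_B)·d_B = V + 2.1905·d_B = (-1.4504,-24.1639)
sweep = 180° − θ = 69.2010°

center=(-0.5069,-21.1320) T_A=(1.9923,-23.0907) T_B=(-1.4504,-24.1639) sweep=69.2010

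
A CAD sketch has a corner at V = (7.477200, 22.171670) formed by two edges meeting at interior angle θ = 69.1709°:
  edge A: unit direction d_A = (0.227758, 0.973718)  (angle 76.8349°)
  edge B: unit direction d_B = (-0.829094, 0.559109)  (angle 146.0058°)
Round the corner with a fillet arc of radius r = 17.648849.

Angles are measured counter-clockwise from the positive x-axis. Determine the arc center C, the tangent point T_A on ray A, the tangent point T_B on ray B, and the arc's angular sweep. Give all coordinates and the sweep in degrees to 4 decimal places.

bisector direction at 111.4203° = (-0.365207,0.930926)
center distance |VC| = r/sin(θ/2) = 17.648849/sin(34.5855°) = 31.091914
C = V + |VC|·bis = (-3.8778,51.1159)
T_A = V + ((C−V)·d_A)·d_A = V + 25.5974·d_A = (13.3072,47.0963)
T_B = V + ((C−V)·d_B)·d_B = V + 25.5974·d_B = (-13.7454,36.4834)
sweep = 180° − θ = 110.8291°

center=(-3.8778,51.1159) T_A=(13.3072,47.0963) T_B=(-13.7454,36.4834) sweep=110.8291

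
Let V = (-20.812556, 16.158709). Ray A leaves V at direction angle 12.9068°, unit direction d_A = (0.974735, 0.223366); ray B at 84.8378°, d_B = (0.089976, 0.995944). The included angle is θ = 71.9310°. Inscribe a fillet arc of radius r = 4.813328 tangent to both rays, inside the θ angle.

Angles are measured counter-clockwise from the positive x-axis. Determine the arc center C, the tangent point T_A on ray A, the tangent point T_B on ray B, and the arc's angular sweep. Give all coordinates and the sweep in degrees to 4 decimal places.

center=(-15.4219,22.3321) T_A=(-14.3468,17.6404) T_B=(-20.2157,22.7652) sweep=108.0690

bisector direction at 48.8723° = (0.657739,0.753245)
center distance |VC| = r/sin(θ/2) = 4.813328/sin(35.9655°) = 8.195717
C = V + |VC|·bis = (-15.4219,22.3321)
T_A = V + ((C−V)·d_A)·d_A = V + 6.6334·d_A = (-14.3468,17.6404)
T_B = V + ((C−V)·d_B)·d_B = V + 6.6334·d_B = (-20.2157,22.7652)
sweep = 180° − θ = 108.0690°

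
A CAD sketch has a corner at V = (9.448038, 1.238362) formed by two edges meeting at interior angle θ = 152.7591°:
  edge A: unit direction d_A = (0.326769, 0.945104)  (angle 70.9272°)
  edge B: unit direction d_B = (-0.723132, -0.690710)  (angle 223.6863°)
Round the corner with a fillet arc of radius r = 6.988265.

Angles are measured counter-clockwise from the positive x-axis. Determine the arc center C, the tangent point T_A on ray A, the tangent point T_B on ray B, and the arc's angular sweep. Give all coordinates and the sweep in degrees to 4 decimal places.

bisector direction at 147.3067° = (-0.841574,0.540141)
center distance |VC| = r/sin(θ/2) = 6.988265/sin(76.3795°) = 7.190483
C = V + |VC|·bis = (3.3967,5.1222)
T_A = V + ((C−V)·d_A)·d_A = V + 1.6933·d_A = (10.0013,2.8387)
T_B = V + ((C−V)·d_B)·d_B = V + 1.6933·d_B = (8.2236,0.0688)
sweep = 180° − θ = 27.2409°

center=(3.3967,5.1222) T_A=(10.0013,2.8387) T_B=(8.2236,0.0688) sweep=27.2409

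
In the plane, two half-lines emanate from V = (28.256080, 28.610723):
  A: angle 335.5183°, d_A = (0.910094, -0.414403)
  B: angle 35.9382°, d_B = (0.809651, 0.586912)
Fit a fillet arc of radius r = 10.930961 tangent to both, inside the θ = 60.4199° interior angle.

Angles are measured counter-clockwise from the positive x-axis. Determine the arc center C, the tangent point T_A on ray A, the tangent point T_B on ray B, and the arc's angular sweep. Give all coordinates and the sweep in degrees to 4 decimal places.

bisector direction at 5.7283° = (0.995006,0.099810)
center distance |VC| = r/sin(θ/2) = 10.930961/sin(30.2099°) = 21.724189
C = V + |VC|·bis = (49.8718,30.7790)
T_A = V + ((C−V)·d_A)·d_A = V + 18.7738·d_A = (45.3420,20.8308)
T_B = V + ((C−V)·d_B)·d_B = V + 18.7738·d_B = (43.4563,39.6293)
sweep = 180° − θ = 119.5801°

center=(49.8718,30.7790) T_A=(45.3420,20.8308) T_B=(43.4563,39.6293) sweep=119.5801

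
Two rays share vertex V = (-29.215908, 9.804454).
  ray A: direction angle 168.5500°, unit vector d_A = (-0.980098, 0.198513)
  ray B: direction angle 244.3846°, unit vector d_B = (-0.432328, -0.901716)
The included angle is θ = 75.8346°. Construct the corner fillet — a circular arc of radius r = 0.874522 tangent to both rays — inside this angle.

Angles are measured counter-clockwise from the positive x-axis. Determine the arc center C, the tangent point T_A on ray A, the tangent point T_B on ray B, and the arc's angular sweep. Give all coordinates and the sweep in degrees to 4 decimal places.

center=(-30.4898,9.1702) T_A=(-30.3162,10.0273) T_B=(-29.7013,8.7921) sweep=104.1654

bisector direction at 206.4673° = (-0.895189,-0.445687)
center distance |VC| = r/sin(θ/2) = 0.874522/sin(37.9173°) = 1.423090
C = V + |VC|·bis = (-30.4898,9.1702)
T_A = V + ((C−V)·d_A)·d_A = V + 1.1227·d_A = (-30.3162,10.0273)
T_B = V + ((C−V)·d_B)·d_B = V + 1.1227·d_B = (-29.7013,8.7921)
sweep = 180° − θ = 104.1654°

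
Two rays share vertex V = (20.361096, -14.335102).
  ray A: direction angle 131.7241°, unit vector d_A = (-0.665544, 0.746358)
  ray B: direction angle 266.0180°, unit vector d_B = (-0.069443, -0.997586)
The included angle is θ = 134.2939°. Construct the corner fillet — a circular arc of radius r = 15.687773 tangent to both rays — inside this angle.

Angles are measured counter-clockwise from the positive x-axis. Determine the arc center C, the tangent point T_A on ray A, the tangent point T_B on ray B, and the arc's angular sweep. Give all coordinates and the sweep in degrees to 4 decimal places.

bisector direction at 198.8711° = (-0.946249,-0.323439)
center distance |VC| = r/sin(θ/2) = 15.687773/sin(67.1470°) = 17.024097
C = V + |VC|·bis = (4.2521,-19.8414)
T_A = V + ((C−V)·d_A)·d_A = V + 6.6116·d_A = (15.9608,-9.4005)
T_B = V + ((C−V)·d_B)·d_B = V + 6.6116·d_B = (19.9020,-20.9308)
sweep = 180° − θ = 45.7061°

center=(4.2521,-19.8414) T_A=(15.9608,-9.4005) T_B=(19.9020,-20.9308) sweep=45.7061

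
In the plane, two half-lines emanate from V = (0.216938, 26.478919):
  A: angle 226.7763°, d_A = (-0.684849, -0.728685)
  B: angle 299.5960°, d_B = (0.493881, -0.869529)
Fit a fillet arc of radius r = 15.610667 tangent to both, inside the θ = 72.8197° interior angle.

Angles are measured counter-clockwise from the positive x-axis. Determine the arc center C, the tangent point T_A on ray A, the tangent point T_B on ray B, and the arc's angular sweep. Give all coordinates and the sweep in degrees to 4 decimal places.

bisector direction at 263.1861° = (-0.118644,-0.992937)
center distance |VC| = r/sin(θ/2) = 15.610667/sin(36.4098°) = 26.300188
C = V + |VC|·bis = (-2.9034,0.3645)
T_A = V + ((C−V)·d_A)·d_A = V + 21.1662·d_A = (-14.2787,11.0554)
T_B = V + ((C−V)·d_B)·d_B = V + 21.1662·d_B = (10.6705,8.0743)
sweep = 180° − θ = 107.1803°

center=(-2.9034,0.3645) T_A=(-14.2787,11.0554) T_B=(10.6705,8.0743) sweep=107.1803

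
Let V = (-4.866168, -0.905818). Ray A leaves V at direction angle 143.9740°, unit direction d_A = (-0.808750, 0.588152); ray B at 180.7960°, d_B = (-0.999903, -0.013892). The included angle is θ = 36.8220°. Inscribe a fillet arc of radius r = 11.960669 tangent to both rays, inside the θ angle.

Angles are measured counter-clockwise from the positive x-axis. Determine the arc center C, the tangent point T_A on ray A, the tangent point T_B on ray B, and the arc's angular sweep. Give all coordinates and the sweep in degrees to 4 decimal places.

bisector direction at 162.3850° = (-0.953111,0.302619)
center distance |VC| = r/sin(θ/2) = 11.960669/sin(18.4110°) = 37.870448
C = V + |VC|·bis = (-40.9609,10.5545)
T_A = V + ((C−V)·d_A)·d_A = V + 35.9321·d_A = (-33.9262,20.2277)
T_B = V + ((C−V)·d_B)·d_B = V + 35.9321·d_B = (-40.7948,-1.4050)
sweep = 180° − θ = 143.1780°

center=(-40.9609,10.5545) T_A=(-33.9262,20.2277) T_B=(-40.7948,-1.4050) sweep=143.1780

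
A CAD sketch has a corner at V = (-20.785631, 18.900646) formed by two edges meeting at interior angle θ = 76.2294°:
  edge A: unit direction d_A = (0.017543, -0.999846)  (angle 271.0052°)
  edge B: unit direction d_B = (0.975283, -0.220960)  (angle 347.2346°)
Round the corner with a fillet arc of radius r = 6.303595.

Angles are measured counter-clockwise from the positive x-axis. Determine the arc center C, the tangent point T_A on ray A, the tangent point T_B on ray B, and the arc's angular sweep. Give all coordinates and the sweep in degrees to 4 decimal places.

bisector direction at 309.1199° = (0.630945,-0.775827)
center distance |VC| = r/sin(θ/2) = 6.303595/sin(38.1147°) = 10.212588
C = V + |VC|·bis = (-14.3420,10.9774)
T_A = V + ((C−V)·d_A)·d_A = V + 8.0350·d_A = (-20.6447,10.8669)
T_B = V + ((C−V)·d_B)·d_B = V + 8.0350·d_B = (-12.9492,17.1252)
sweep = 180° − θ = 103.7706°

center=(-14.3420,10.9774) T_A=(-20.6447,10.8669) T_B=(-12.9492,17.1252) sweep=103.7706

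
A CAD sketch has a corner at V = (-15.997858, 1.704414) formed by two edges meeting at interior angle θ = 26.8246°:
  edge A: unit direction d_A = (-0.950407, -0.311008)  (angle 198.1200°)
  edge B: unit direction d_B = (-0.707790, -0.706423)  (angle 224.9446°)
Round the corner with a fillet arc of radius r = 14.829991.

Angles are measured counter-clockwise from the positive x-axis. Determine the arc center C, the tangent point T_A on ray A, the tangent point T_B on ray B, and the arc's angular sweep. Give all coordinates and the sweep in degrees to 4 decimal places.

center=(-70.4920,-31.7319) T_A=(-75.1042,-17.6374) T_B=(-60.0157,-42.2284) sweep=153.1754

bisector direction at 211.5323° = (-0.852345,-0.522979)
center distance |VC| = r/sin(θ/2) = 14.829991/sin(13.4123°) = 63.934299
C = V + |VC|·bis = (-70.4920,-31.7319)
T_A = V + ((C−V)·d_A)·d_A = V + 62.1906·d_A = (-75.1042,-17.6374)
T_B = V + ((C−V)·d_B)·d_B = V + 62.1906·d_B = (-60.0157,-42.2284)
sweep = 180° − θ = 153.1754°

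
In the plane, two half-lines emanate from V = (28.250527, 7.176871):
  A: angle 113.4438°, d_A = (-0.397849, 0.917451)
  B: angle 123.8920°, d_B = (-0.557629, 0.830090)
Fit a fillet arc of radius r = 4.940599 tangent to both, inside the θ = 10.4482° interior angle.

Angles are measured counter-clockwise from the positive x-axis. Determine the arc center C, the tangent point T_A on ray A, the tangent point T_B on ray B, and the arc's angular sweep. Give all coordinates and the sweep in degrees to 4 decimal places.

bisector direction at 118.6679° = (-0.479732,0.877415)
center distance |VC| = r/sin(θ/2) = 4.940599/sin(5.2241°) = 54.261609
C = V + |VC|·bis = (2.2195,54.7868)
T_A = V + ((C−V)·d_A)·d_A = V + 54.0362·d_A = (6.7523,56.7524)
T_B = V + ((C−V)·d_B)·d_B = V + 54.0362·d_B = (-1.8816,52.0318)
sweep = 180° − θ = 169.5518°

center=(2.2195,54.7868) T_A=(6.7523,56.7524) T_B=(-1.8816,52.0318) sweep=169.5518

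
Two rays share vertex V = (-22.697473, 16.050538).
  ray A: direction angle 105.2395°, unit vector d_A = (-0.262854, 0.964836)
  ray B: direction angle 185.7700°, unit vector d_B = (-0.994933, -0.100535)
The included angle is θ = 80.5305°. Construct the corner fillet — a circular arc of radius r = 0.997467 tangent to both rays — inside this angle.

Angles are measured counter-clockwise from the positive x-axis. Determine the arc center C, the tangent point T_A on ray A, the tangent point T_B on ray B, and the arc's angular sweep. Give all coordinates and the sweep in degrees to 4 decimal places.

bisector direction at 145.5048° = (-0.824173,0.566338)
center distance |VC| = r/sin(θ/2) = 0.997467/sin(40.2653°) = 1.543285
C = V + |VC|·bis = (-23.9694,16.9246)
T_A = V + ((C−V)·d_A)·d_A = V + 1.1776·d_A = (-23.0070,17.1867)
T_B = V + ((C−V)·d_B)·d_B = V + 1.1776·d_B = (-23.8691,15.9321)
sweep = 180° − θ = 99.4695°

center=(-23.9694,16.9246) T_A=(-23.0070,17.1867) T_B=(-23.8691,15.9321) sweep=99.4695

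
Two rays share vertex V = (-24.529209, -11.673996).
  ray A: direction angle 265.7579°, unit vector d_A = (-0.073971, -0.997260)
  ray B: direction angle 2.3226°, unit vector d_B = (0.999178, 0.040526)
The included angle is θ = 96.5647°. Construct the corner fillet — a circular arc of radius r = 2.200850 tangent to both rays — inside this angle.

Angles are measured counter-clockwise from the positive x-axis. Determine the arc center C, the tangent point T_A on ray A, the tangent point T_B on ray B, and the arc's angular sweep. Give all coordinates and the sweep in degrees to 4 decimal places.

bisector direction at 314.0403° = (0.695164,-0.718852)
center distance |VC| = r/sin(θ/2) = 2.200850/sin(48.2824°) = 2.948489
C = V + |VC|·bis = (-22.4795,-13.7935)
T_A = V + ((C−V)·d_A)·d_A = V + 1.9621·d_A = (-24.6743,-13.6307)
T_B = V + ((C−V)·d_B)·d_B = V + 1.9621·d_B = (-22.5687,-11.5945)
sweep = 180° − θ = 83.4353°

center=(-22.4795,-13.7935) T_A=(-24.6743,-13.6307) T_B=(-22.5687,-11.5945) sweep=83.4353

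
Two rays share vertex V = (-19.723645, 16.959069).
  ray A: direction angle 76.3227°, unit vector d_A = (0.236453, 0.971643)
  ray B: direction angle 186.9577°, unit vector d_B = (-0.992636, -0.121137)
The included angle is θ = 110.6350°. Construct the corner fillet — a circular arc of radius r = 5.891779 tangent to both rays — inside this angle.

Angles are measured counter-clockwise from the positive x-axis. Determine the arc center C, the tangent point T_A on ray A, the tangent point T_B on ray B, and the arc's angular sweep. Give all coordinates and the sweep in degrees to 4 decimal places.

bisector direction at 131.6402° = (-0.664451,0.747332)
center distance |VC| = r/sin(θ/2) = 5.891779/sin(55.3175°) = 7.164844
C = V + |VC|·bis = (-24.4843,22.3136)
T_A = V + ((C−V)·d_A)·d_A = V + 4.0770·d_A = (-18.7596,20.9205)
T_B = V + ((C−V)·d_B)·d_B = V + 4.0770·d_B = (-23.7706,16.4652)
sweep = 180° − θ = 69.3650°

center=(-24.4843,22.3136) T_A=(-18.7596,20.9205) T_B=(-23.7706,16.4652) sweep=69.3650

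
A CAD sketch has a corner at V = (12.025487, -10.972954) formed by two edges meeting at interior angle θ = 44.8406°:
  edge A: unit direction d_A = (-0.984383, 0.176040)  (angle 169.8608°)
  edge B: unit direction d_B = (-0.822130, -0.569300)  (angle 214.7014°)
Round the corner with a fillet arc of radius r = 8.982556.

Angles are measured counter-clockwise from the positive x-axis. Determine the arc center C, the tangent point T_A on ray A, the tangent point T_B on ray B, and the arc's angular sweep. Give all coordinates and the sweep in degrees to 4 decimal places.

bisector direction at 192.2811° = (-0.977116,-0.212708)
center distance |VC| = r/sin(θ/2) = 8.982556/sin(22.4203°) = 23.551665
C = V + |VC|·bis = (-10.9872,-15.9826)
T_A = V + ((C−V)·d_A)·d_A = V + 21.7714·d_A = (-9.4059,-7.1403)
T_B = V + ((C−V)·d_B)·d_B = V + 21.7714·d_B = (-5.8735,-23.3674)
sweep = 180° − θ = 135.1594°

center=(-10.9872,-15.9826) T_A=(-9.4059,-7.1403) T_B=(-5.8735,-23.3674) sweep=135.1594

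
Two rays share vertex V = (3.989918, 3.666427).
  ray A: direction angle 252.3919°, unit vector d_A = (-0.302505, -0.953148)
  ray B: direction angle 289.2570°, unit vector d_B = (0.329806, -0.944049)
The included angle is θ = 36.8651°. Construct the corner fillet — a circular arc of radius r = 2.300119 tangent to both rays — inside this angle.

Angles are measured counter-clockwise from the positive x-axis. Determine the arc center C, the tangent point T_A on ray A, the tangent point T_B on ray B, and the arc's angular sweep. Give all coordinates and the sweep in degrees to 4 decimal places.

bisector direction at 270.8245° = (0.014389,-0.999896)
center distance |VC| = r/sin(θ/2) = 2.300119/sin(18.4325°) = 7.274529
C = V + |VC|·bis = (4.0946,-3.6073)
T_A = V + ((C−V)·d_A)·d_A = V + 6.9013·d_A = (1.9022,-2.9116)
T_B = V + ((C−V)·d_B)·d_B = V + 6.9013·d_B = (6.2660,-2.8488)
sweep = 180° − θ = 143.1349°

center=(4.0946,-3.6073) T_A=(1.9022,-2.9116) T_B=(6.2660,-2.8488) sweep=143.1349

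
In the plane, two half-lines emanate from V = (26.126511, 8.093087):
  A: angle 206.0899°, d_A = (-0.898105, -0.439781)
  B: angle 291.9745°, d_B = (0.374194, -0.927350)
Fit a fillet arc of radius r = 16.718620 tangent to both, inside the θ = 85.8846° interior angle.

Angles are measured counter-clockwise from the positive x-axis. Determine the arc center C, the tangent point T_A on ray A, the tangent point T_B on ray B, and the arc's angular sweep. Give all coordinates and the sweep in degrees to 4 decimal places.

center=(17.3448,-14.8225) T_A=(9.9923,0.1925) T_B=(32.8488,-8.5665) sweep=94.1154

bisector direction at 249.0322° = (-0.357843,-0.933782)
center distance |VC| = r/sin(θ/2) = 16.718620/sin(42.9423°) = 24.540679
C = V + |VC|·bis = (17.3448,-14.8225)
T_A = V + ((C−V)·d_A)·d_A = V + 17.9648·d_A = (9.9923,0.1925)
T_B = V + ((C−V)·d_B)·d_B = V + 17.9648·d_B = (32.8488,-8.5665)
sweep = 180° − θ = 94.1154°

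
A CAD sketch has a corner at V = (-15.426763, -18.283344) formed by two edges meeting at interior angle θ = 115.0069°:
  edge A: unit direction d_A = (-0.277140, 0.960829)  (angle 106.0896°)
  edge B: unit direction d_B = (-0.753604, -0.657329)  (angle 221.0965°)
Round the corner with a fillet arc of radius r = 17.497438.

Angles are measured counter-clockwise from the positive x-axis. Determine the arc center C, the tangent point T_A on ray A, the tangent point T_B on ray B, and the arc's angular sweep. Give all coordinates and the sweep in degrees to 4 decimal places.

center=(-35.3277,-12.4236) T_A=(-18.5157,-7.5743) T_B=(-23.8261,-25.6097) sweep=64.9931

bisector direction at 163.5931° = (-0.959280,0.282458)
center distance |VC| = r/sin(θ/2) = 17.497438/sin(57.5035°) = 20.745725
C = V + |VC|·bis = (-35.3277,-12.4236)
T_A = V + ((C−V)·d_A)·d_A = V + 11.1456·d_A = (-18.5157,-7.5743)
T_B = V + ((C−V)·d_B)·d_B = V + 11.1456·d_B = (-23.8261,-25.6097)
sweep = 180° − θ = 64.9931°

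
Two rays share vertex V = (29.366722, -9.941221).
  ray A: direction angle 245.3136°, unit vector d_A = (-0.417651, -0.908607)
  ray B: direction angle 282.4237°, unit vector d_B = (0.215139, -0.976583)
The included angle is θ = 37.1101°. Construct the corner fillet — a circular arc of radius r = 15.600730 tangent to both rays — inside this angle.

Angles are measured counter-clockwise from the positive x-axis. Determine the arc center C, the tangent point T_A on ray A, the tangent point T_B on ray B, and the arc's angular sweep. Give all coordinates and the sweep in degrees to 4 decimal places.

bisector direction at 263.8687° = (-0.106808,-0.994280)
center distance |VC| = r/sin(θ/2) = 15.600730/sin(18.5551°) = 49.025651
C = V + |VC|·bis = (24.1304,-58.6864)
T_A = V + ((C−V)·d_A)·d_A = V + 46.4772·d_A = (9.9554,-52.1708)
T_B = V + ((C−V)·d_B)·d_B = V + 46.4772·d_B = (39.3658,-55.3301)
sweep = 180° − θ = 142.8899°

center=(24.1304,-58.6864) T_A=(9.9554,-52.1708) T_B=(39.3658,-55.3301) sweep=142.8899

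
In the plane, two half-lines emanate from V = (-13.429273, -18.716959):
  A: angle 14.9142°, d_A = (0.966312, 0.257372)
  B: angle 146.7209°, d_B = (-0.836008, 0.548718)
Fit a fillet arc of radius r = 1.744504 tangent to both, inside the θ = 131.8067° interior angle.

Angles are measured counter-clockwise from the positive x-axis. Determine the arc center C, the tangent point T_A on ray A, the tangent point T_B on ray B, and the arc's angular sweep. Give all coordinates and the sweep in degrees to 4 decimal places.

center=(-13.1243,-16.8304) T_A=(-12.6753,-18.5161) T_B=(-14.0816,-18.2888) sweep=48.1933

bisector direction at 80.8175° = (0.159579,0.987185)
center distance |VC| = r/sin(θ/2) = 1.744504/sin(65.9034°) = 1.911035
C = V + |VC|·bis = (-13.1243,-16.8304)
T_A = V + ((C−V)·d_A)·d_A = V + 0.7802·d_A = (-12.6753,-18.5161)
T_B = V + ((C−V)·d_B)·d_B = V + 0.7802·d_B = (-14.0816,-18.2888)
sweep = 180° − θ = 48.1933°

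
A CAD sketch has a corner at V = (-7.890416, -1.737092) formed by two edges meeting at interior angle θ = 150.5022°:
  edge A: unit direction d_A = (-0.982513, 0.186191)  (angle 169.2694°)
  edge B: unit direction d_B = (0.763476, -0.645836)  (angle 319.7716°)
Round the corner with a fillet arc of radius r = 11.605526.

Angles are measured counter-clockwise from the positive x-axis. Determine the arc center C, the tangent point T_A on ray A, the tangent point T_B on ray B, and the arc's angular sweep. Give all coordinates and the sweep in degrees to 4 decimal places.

bisector direction at 244.5205° = (-0.430188,-0.902739)
center distance |VC| = r/sin(θ/2) = 11.605526/sin(75.2511°) = 12.000947
C = V + |VC|·bis = (-13.0531,-12.5708)
T_A = V + ((C−V)·d_A)·d_A = V + 3.0552·d_A = (-10.8922,-1.1682)
T_B = V + ((C−V)·d_B)·d_B = V + 3.0552·d_B = (-5.5578,-3.7103)
sweep = 180° − θ = 29.4978°

center=(-13.0531,-12.5708) T_A=(-10.8922,-1.1682) T_B=(-5.5578,-3.7103) sweep=29.4978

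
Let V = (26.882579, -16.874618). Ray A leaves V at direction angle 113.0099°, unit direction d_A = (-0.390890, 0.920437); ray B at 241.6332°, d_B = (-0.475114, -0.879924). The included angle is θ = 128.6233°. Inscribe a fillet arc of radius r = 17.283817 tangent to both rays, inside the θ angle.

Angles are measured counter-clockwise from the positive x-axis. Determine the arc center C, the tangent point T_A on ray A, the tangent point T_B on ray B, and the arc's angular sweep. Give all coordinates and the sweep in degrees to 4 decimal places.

bisector direction at 177.3216° = (-0.998908,0.046731)
center distance |VC| = r/sin(θ/2) = 17.283817/sin(64.3117°) = 19.179411
C = V + |VC|·bis = (7.7241,-15.9783)
T_A = V + ((C−V)·d_A)·d_A = V + 8.3138·d_A = (23.6328,-9.2223)
T_B = V + ((C−V)·d_B)·d_B = V + 8.3138·d_B = (22.9326,-24.1901)
sweep = 180° − θ = 51.3767°

center=(7.7241,-15.9783) T_A=(23.6328,-9.2223) T_B=(22.9326,-24.1901) sweep=51.3767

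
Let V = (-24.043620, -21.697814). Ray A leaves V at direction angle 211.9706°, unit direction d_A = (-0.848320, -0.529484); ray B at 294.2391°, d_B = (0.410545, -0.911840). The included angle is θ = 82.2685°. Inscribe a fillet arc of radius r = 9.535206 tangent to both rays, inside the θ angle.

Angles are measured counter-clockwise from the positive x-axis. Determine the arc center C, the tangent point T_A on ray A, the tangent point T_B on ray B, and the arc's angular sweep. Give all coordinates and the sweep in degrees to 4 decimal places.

center=(-28.2562,-35.5672) T_A=(-33.3049,-27.4783) T_B=(-19.5616,-31.6526) sweep=97.7315

bisector direction at 253.1049° = (-0.290621,-0.956838)
center distance |VC| = r/sin(θ/2) = 9.535206/sin(41.1343°) = 14.495037
C = V + |VC|·bis = (-28.2562,-35.5672)
T_A = V + ((C−V)·d_A)·d_A = V + 10.9172·d_A = (-33.3049,-27.4783)
T_B = V + ((C−V)·d_B)·d_B = V + 10.9172·d_B = (-19.5616,-31.6526)
sweep = 180° − θ = 97.7315°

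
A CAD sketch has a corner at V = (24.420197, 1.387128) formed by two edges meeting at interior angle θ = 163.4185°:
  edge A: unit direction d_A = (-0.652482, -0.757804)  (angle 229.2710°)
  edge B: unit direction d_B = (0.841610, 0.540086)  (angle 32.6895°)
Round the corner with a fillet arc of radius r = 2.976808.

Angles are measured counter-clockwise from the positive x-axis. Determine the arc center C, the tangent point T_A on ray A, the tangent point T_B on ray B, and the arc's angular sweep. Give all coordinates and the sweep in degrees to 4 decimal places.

bisector direction at 310.9802° = (0.655799,-0.754936)
center distance |VC| = r/sin(θ/2) = 2.976808/sin(81.7092°) = 3.008247
C = V + |VC|·bis = (26.3930,-0.8839)
T_A = V + ((C−V)·d_A)·d_A = V + 0.4338·d_A = (24.1372,1.0584)
T_B = V + ((C−V)·d_B)·d_B = V + 0.4338·d_B = (24.7853,1.6214)
sweep = 180° − θ = 16.5815°

center=(26.3930,-0.8839) T_A=(24.1372,1.0584) T_B=(24.7853,1.6214) sweep=16.5815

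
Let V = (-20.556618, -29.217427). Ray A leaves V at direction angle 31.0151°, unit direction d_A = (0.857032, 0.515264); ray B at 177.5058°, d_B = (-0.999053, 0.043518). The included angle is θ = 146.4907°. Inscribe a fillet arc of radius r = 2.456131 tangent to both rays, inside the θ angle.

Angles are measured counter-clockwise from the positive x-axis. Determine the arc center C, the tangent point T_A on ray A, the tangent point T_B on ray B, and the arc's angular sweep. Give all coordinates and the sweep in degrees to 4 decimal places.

center=(-21.1885,-26.7314) T_A=(-19.9229,-28.8364) T_B=(-21.2953,-29.1852) sweep=33.5093

bisector direction at 104.2605° = (-0.246330,0.969186)
center distance |VC| = r/sin(θ/2) = 2.456131/sin(73.2454°) = 2.565021
C = V + |VC|·bis = (-21.1885,-26.7314)
T_A = V + ((C−V)·d_A)·d_A = V + 0.7394·d_A = (-19.9229,-28.8364)
T_B = V + ((C−V)·d_B)·d_B = V + 0.7394·d_B = (-21.2953,-29.1852)
sweep = 180° − θ = 33.5093°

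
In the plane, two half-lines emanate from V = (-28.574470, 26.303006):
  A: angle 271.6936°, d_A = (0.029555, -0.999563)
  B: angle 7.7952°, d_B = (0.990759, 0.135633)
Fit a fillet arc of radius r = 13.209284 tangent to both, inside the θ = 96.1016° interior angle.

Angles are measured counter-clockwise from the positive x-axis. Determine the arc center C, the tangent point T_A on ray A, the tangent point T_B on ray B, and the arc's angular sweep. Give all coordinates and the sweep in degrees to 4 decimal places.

center=(-15.0201,14.8261) T_A=(-28.2236,14.4357) T_B=(-16.8117,27.9133) sweep=83.8984

bisector direction at 319.7444° = (0.763169,-0.646199)
center distance |VC| = r/sin(θ/2) = 13.209284/sin(48.0508°) = 17.760673
C = V + |VC|·bis = (-15.0201,14.8261)
T_A = V + ((C−V)·d_A)·d_A = V + 11.8725·d_A = (-28.2236,14.4357)
T_B = V + ((C−V)·d_B)·d_B = V + 11.8725·d_B = (-16.8117,27.9133)
sweep = 180° − θ = 83.8984°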